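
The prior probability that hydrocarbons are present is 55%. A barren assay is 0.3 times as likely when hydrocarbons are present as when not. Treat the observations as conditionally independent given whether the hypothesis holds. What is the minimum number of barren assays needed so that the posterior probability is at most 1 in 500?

6

Prior odds = 0.55/0.45 = 11/9.
Likelihood ratio per barren assay = 0.3.
Target posterior odds = 0.002/0.998 = 1/499.
Require 0.3ⁿ ≤ 1/499 ÷ (11/9) = 9/5489.
0.3⁵ = 243/100000 is still above 9/5489 but 0.3⁶ = 729/1000000 is at or below it, so n = 6.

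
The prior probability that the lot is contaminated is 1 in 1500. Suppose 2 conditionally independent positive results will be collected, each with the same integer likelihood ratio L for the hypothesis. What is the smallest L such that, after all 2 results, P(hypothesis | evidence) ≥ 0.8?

Prior odds = (1/1500)/(1499/1500) = 1/1499.
Target odds = 0.8/0.2 = 4.
Need L² ≥ 4 ÷ (1/1499) = 5996.
77² = 5929 < 5996 ≤ 6084 = 78², so L = 78.

78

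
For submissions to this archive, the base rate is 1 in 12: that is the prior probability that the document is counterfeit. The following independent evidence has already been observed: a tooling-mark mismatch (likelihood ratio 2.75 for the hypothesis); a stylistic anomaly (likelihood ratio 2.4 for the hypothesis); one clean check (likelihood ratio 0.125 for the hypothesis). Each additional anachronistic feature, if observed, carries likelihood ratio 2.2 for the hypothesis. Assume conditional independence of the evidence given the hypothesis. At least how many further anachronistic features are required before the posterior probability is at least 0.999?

Prior odds = (1/12)/(11/12) = 1/11.
Combined Bayes factor of the evidence already in hand = 2.75 × 2.4 × 0.125 = 0.825.
Odds after that evidence = (1/11) × 0.825 = 0.075.
Target odds = 0.999/0.001 = 999.
Need 2.2ⁿ ≥ 999 ÷ 0.075 = 13320.
2.2¹² ≈12855 falls short of 13320 but 2.2¹³ ≈28281 reaches it, so n = 13.

13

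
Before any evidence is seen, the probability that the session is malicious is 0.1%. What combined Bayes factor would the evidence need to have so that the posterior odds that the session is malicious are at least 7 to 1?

6993

Prior odds = 0.001/0.999 = 1/999.
Target odds = 7.
Required Bayes factor = 7 ÷ (1/999) = 6993.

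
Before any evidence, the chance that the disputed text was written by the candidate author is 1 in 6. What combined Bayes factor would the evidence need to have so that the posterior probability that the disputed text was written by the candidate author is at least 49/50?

245

Prior odds = (1/6)/(5/6) = 0.2.
Target odds = 0.98/0.02 = 49.
Required Bayes factor = 49 ÷ 0.2 = 245.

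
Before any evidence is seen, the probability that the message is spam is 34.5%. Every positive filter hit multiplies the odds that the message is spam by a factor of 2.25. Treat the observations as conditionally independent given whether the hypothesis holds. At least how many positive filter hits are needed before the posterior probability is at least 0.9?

Prior odds = 0.345/0.655 = 69/131.
Likelihood ratio per positive filter hit = 2.25.
Target odds: 0.9 ÷ 0.1 = 9.
Require 2.25ⁿ ≥ 9 ÷ (69/131) = 393/23.
2.25³ = 11.390625 falls short of 393/23 but 2.25⁴ = 25.62890625 reaches it, so n = 4.

4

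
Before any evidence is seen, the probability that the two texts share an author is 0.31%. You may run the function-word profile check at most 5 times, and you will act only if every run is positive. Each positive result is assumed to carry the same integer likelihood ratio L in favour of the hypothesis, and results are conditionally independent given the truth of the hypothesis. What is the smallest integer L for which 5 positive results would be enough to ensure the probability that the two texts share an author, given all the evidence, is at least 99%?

8

Prior odds = 0.0031/0.9969 = 31/9969.
Target odds = 0.99/0.01 = 99.
Need L⁵ ≥ 99 ÷ (31/9969) = 986931/31.
7⁵ = 16807 < 986931/31 ≤ 32768 = 8⁵, so L = 8.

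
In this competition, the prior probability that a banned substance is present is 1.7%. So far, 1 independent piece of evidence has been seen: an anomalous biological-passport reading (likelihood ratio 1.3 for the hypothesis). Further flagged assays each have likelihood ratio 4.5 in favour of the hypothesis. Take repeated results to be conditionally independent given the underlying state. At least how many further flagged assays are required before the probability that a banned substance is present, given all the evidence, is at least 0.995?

7

Prior odds = 0.017/0.983 = 17/983.
Bayes factor of the evidence already in hand = 1.3.
Odds after that evidence = (17/983) × 1.3 = 221/9830.
Target odds = 0.995/0.005 = 199.
Need 4.5ⁿ ≥ 199 ÷ (221/9830) = 1956170/221.
4.5⁶ = 8303.765625 falls short of 1956170/221 but 4.5⁷ = 4782969/128 reaches it, so n = 7.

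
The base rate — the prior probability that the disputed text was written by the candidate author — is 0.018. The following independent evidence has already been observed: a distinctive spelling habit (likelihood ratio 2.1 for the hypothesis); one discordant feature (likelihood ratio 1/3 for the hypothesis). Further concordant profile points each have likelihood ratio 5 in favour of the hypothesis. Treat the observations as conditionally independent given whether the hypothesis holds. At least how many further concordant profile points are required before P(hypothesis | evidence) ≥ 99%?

Prior odds = 0.018/0.982 = 9/491.
Combined Bayes factor of the evidence already in hand = 2.1 × (1/3) = 0.7.
Odds after that evidence = (9/491) × 0.7 = 63/4910.
Target odds = 0.99/0.01 = 99.
Need 5ⁿ ≥ 99 ÷ (63/4910) = 54010/7.
5⁵ = 3125 falls short of 54010/7 but 5⁶ = 15625 reaches it, so n = 6.

6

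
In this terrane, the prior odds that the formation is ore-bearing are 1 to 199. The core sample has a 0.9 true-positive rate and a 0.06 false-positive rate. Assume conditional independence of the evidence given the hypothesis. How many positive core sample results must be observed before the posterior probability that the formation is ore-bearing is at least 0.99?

4

Prior odds = 1/199.
Likelihood ratio of a positive result = 0.9/0.06 = 15.
Target odds: 0.99 ÷ 0.01 = 99.
Require 15ⁿ ≥ 99 ÷ (1/199) = 19701.
15³ = 3375 falls short of 19701 but 15⁴ = 50625 reaches it, so n = 4.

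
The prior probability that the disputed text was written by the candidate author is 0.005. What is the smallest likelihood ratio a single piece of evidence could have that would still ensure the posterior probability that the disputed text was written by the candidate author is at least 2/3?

Prior odds = 0.005/0.995 = 1/199.
Target odds = (2/3)/(1/3) = 2.
Required Bayes factor = 2 ÷ (1/199) = 398.

398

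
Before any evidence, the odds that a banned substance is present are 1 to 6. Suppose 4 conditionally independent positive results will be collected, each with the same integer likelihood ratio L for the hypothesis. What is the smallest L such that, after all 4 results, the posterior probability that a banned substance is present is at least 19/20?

4

Prior odds = 1/6.
Target odds = 0.95/0.05 = 19.
Need L⁴ ≥ 19 ÷ (1/6) = 114.
3⁴ = 81 < 114 ≤ 256 = 4⁴, so L = 4.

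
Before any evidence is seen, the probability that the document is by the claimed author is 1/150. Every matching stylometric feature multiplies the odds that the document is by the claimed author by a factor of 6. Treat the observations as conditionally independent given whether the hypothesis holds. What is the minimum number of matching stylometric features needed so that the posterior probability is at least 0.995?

Prior odds: (1/150) ÷ (149/150) = 1/149.
Likelihood ratio per matching stylometric feature = 6.
Target odds: 0.995 ÷ 0.005 = 199.
Need (1/149) × 6ⁿ ≥ 199, i.e. 6ⁿ ≥ 29651.
6⁵ = 7776 falls short of 29651 but 6⁶ = 46656 reaches it, so n = 6.

6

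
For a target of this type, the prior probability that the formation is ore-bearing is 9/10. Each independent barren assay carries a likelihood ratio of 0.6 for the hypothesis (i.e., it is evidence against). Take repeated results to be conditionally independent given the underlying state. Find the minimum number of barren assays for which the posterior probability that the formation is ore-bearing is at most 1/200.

15

Prior odds: 0.9 ÷ 0.1 = 9.
Likelihood ratio per barren assay = 0.6.
Target posterior odds = 0.005/0.995 = 1/199.
Need 9 × 0.6ⁿ ≤ 1/199, i.e. 0.6ⁿ ≤ 1/1791.
0.6¹⁴ ≈0.000783642 is still above 1/1791 but 0.6¹⁵ ≈0.000470185 is at or below it, so n = 15.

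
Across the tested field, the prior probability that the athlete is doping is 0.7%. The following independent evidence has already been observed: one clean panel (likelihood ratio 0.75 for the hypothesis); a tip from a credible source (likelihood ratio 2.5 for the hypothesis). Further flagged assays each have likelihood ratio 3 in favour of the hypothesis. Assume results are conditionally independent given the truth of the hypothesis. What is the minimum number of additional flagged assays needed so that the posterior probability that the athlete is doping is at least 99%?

Prior odds = 0.007/0.993 = 7/993.
Combined Bayes factor of the evidence already in hand = 0.75 × 2.5 = 1.875.
Odds after that evidence = (7/993) × 1.875 = 35/2648.
Target odds = 0.99/0.01 = 99.
Need 3ⁿ ≥ 99 ÷ (35/2648) = 262152/35.
3⁸ = 6561 falls short of 262152/35 but 3⁹ = 19683 reaches it, so n = 9.

9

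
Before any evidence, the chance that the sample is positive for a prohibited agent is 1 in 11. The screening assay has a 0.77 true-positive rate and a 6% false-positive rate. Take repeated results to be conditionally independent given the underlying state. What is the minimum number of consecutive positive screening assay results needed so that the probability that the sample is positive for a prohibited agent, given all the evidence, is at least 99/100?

Prior odds = (1/11)/(10/11) = 0.1.
Likelihood ratio of a positive result = 0.77/0.06 = 77/6.
Target odds: 0.99 ÷ 0.01 = 99.
Need 0.1 × (77/6)ⁿ ≥ 99, i.e. (77/6)ⁿ ≥ 990.
(77/6)² = 5929/36 falls short of 990 but (77/6)³ = 456533/216 reaches it, so n = 3.

3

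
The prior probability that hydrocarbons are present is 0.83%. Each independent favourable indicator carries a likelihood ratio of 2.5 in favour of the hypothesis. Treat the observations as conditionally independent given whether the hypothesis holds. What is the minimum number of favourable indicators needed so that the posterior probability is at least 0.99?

Prior odds = 0.0083/0.9917 = 83/9917.
Likelihood ratio per favourable indicator = 2.5.
Target odds: 0.99 ÷ 0.01 = 99.
Require 2.5ⁿ ≥ 99 ÷ (83/9917) = 981783/83.
2.5¹⁰ = 9765625/1024 falls short of 981783/83 but 2.5¹¹ = 48828125/2048 reaches it, so n = 11.

11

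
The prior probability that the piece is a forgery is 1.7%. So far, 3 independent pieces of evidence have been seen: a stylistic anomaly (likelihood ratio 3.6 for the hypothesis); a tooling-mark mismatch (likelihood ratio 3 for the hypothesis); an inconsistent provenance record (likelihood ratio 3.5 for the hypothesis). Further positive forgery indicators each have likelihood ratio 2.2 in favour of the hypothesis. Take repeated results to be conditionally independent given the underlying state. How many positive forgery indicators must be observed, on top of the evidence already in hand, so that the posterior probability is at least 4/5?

Prior odds = 0.017/0.983 = 17/983.
Combined Bayes factor of the evidence already in hand = 3.6 × 3 × 3.5 = 37.8.
Odds after that evidence = (17/983) × 37.8 = 3213/4915.
Target odds = 0.8/0.2 = 4.
Need 2.2ⁿ ≥ 4 ÷ (3213/4915) = 19660/3213.
2.2² = 4.84 falls short of 19660/3213 but 2.2³ = 10.648 reaches it, so n = 3.

3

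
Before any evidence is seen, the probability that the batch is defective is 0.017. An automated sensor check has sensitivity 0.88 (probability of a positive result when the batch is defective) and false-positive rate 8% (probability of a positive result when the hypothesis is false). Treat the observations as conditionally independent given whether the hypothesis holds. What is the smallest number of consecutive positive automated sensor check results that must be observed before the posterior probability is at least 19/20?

Prior odds: 0.017 ÷ 0.983 = 17/983.
Likelihood ratio of a positive result = 0.88/0.08 = 11.
Target posterior odds = 0.95/0.05 = 19.
Require 11ⁿ ≥ 19 ÷ (17/983) = 18677/17.
11² = 121 falls short of 18677/17 but 11³ = 1331 reaches it, so n = 3.

3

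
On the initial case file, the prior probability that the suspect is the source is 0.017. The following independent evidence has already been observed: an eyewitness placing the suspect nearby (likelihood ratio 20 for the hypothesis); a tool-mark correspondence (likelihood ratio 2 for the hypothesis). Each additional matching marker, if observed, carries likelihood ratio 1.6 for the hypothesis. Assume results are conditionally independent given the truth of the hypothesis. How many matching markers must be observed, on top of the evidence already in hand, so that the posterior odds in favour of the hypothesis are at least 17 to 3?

5

Prior odds = 0.017/0.983 = 17/983.
Combined Bayes factor of the evidence already in hand = 20 × 2 = 40.
Odds after that evidence = (17/983) × 40 = 680/983.
Target odds = 17/3.
Need 1.6ⁿ ≥ 17/3 ÷ (680/983) = 983/120.
1.6⁴ = 6.5536 falls short of 983/120 but 1.6⁵ = 10.48576 reaches it, so n = 5.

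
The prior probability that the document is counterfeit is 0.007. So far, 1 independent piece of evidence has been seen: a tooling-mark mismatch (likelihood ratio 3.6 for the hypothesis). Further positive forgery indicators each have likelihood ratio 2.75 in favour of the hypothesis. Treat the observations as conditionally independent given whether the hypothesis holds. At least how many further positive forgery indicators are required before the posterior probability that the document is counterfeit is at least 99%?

9

Prior odds = 0.007/0.993 = 7/993.
Bayes factor of the evidence already in hand = 3.6.
Odds after that evidence = (7/993) × 3.6 = 42/1655.
Target odds = 0.99/0.01 = 99.
Need 2.75ⁿ ≥ 99 ÷ (42/1655) = 54615/14.
2.75⁸ = 214358881/65536 falls short of 54615/14 but 2.75⁹ ≈8994.86 reaches it, so n = 9.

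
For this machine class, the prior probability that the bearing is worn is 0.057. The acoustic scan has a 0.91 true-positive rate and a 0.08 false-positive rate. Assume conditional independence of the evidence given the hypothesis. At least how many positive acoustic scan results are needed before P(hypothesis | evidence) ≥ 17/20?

Prior odds = 0.057/0.943 = 57/943.
Likelihood ratio of a positive result = 0.91/0.08 = 11.375.
Target odds: 0.85 ÷ 0.15 = 17/3.
Need (57/943) × 11.375ⁿ ≥ 17/3, i.e. 11.375ⁿ ≥ 16031/171.
11.375¹ = 11.375 falls short of 16031/171 but 11.375² = 129.390625 reaches it, so n = 2.

2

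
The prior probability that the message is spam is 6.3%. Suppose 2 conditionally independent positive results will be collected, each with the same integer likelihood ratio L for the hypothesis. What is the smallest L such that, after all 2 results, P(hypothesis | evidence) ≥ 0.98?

27

Prior odds = 0.063/0.937 = 63/937.
Target odds = 0.98/0.02 = 49.
Need L² ≥ 49 ÷ (63/937) = 6559/9.
26² = 676 < 6559/9 ≤ 729 = 27², so L = 27.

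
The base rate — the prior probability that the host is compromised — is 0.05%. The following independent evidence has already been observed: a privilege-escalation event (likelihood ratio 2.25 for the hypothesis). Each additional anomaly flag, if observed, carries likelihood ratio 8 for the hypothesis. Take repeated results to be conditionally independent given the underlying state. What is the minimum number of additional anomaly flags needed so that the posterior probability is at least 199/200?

Prior odds = 0.0005/0.9995 = 1/1999.
Bayes factor of the evidence already in hand = 2.25.
Odds after that evidence = (1/1999) × 2.25 = 9/7996.
Target odds = 0.995/0.005 = 199.
Need 8ⁿ ≥ 199 ÷ (9/7996) = 1591204/9.
8⁵ = 32768 falls short of 1591204/9 but 8⁶ = 262144 reaches it, so n = 6.

6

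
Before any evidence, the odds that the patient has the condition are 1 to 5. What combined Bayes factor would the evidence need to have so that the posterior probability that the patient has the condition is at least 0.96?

120

Prior odds = 0.2.
Target odds = 0.96/0.04 = 24.
Required Bayes factor = 24 ÷ 0.2 = 120.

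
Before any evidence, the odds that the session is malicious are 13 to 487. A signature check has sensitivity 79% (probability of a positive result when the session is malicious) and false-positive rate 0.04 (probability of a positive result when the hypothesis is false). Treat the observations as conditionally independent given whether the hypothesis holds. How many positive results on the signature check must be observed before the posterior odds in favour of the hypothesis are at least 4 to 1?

Prior odds = 13/487.
Likelihood ratio of a positive result = 0.79/0.04 = 19.75.
Target odds = 4.
Require 19.75ⁿ ≥ 4 ÷ (13/487) = 1948/13.
19.75¹ = 19.75 falls short of 1948/13 but 19.75² = 390.0625 reaches it, so n = 2.

2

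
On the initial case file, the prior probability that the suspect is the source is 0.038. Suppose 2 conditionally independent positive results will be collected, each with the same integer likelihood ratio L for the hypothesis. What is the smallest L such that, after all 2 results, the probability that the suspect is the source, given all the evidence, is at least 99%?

Prior odds = 0.038/0.962 = 19/481.
Target odds = 0.99/0.01 = 99.
Need L² ≥ 99 ÷ (19/481) = 47619/19.
50² = 2500 < 47619/19 ≤ 2601 = 51², so L = 51.

51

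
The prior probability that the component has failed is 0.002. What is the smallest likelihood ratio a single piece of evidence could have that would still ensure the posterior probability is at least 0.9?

4491

Prior odds = 0.002/0.998 = 1/499.
Target odds = 0.9/0.1 = 9.
Required Bayes factor = 9 ÷ (1/499) = 4491.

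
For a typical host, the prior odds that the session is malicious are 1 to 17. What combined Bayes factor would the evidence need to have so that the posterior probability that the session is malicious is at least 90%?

Prior odds = 1/17.
Target odds = 0.9/0.1 = 9.
Required Bayes factor = 9 ÷ (1/17) = 153.

153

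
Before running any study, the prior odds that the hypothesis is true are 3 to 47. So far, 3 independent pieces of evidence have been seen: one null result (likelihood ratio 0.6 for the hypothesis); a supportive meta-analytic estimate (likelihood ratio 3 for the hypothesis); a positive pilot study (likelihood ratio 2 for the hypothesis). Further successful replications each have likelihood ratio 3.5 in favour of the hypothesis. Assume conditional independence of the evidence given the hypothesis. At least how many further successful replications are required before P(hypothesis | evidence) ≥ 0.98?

5

Prior odds = 3/47.
Combined Bayes factor of the evidence already in hand = 0.6 × 3 × 2 = 3.6.
Odds after that evidence = (3/47) × 3.6 = 54/235.
Target odds = 0.98/0.02 = 49.
Need 3.5ⁿ ≥ 49 ÷ (54/235) = 11515/54.
3.5⁴ = 150.0625 falls short of 11515/54 but 3.5⁵ = 525.21875 reaches it, so n = 5.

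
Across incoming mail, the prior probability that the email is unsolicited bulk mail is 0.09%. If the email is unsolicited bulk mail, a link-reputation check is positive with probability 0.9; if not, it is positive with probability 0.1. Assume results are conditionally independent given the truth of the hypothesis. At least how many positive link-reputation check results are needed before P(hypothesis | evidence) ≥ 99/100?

Prior odds: 0.0009 ÷ 0.9991 = 9/9991.
Likelihood ratio of a positive = 0.9/0.1 = 9.
Target posterior odds = 0.99/0.01 = 99.
Require 9ⁿ ≥ 99 ÷ (9/9991) = 109901.
9⁵ = 59049 falls short of 109901 but 9⁶ = 531441 reaches it, so n = 6.

6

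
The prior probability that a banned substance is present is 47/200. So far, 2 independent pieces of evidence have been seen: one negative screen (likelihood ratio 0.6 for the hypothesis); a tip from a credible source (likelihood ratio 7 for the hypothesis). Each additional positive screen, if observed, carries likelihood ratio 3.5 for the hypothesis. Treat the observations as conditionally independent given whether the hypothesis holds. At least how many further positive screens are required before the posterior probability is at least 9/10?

2

Prior odds = 0.235/0.765 = 47/153.
Combined Bayes factor of the evidence already in hand = 0.6 × 7 = 4.2.
Odds after that evidence = (47/153) × 4.2 = 329/255.
Target odds = 0.9/0.1 = 9.
Need 3.5ⁿ ≥ 9 ÷ (329/255) = 2295/329.
3.5¹ = 3.5 falls short of 2295/329 but 3.5² = 12.25 reaches it, so n = 2.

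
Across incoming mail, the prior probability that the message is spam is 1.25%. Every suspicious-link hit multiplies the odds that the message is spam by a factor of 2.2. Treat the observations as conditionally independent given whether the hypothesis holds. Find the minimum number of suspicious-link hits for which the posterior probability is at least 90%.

9

Prior odds: 0.0125 ÷ 0.9875 = 1/79.
Likelihood ratio per suspicious-link hit = 2.2.
Target posterior odds = 0.9/0.1 = 9.
Require 2.2ⁿ ≥ 9 ÷ (1/79) = 711.
2.2⁸ = 214358881/390625 falls short of 711 but 2.2⁹ ≈1207.27 reaches it, so n = 9.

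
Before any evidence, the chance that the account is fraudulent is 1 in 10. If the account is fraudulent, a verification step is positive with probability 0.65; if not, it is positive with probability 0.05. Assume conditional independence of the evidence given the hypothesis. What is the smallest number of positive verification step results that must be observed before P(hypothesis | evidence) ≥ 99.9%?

4

Prior odds = 0.1/0.9 = 1/9.
Likelihood ratio of a positive = 0.65/0.05 = 13.
Target odds: 0.999 ÷ 0.001 = 999.
Require 13ⁿ ≥ 999 ÷ (1/9) = 8991.
13³ = 2197 falls short of 8991 but 13⁴ = 28561 reaches it, so n = 4.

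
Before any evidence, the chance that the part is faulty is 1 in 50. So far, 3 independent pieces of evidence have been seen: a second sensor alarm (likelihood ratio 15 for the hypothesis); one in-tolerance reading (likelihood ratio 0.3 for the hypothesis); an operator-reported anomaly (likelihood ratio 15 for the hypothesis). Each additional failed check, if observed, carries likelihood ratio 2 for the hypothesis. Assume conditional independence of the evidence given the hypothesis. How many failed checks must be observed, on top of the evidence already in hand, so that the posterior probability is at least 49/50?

6

Prior odds = 0.02/0.98 = 1/49.
Combined Bayes factor of the evidence already in hand = 15 × 0.3 × 15 = 67.5.
Odds after that evidence = (1/49) × 67.5 = 135/98.
Target odds = 0.98/0.02 = 49.
Need 2ⁿ ≥ 49 ÷ (135/98) = 4802/135.
2⁵ = 32 falls short of 4802/135 but 2⁶ = 64 reaches it, so n = 6.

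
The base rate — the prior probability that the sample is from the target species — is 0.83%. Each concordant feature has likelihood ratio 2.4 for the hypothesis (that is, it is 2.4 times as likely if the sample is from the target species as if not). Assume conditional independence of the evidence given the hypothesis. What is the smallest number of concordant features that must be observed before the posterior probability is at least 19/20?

9

Prior odds: 0.0083 ÷ 0.9917 = 83/9917.
Likelihood ratio per concordant feature = 2.4.
Target odds: 0.95 ÷ 0.05 = 19.
Require 2.4ⁿ ≥ 19 ÷ (83/9917) = 188423/83.
2.4⁸ = 429981696/390625 falls short of 188423/83 but 2.4⁹ ≈2641.81 reaches it, so n = 9.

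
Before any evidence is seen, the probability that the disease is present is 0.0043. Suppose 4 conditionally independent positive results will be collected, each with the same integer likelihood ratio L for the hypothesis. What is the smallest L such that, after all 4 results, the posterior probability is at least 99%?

13

Prior odds = 0.0043/0.9957 = 43/9957.
Target odds = 0.99/0.01 = 99.
Need L⁴ ≥ 99 ÷ (43/9957) = 985743/43.
12⁴ = 20736 < 985743/43 ≤ 28561 = 13⁴, so L = 13.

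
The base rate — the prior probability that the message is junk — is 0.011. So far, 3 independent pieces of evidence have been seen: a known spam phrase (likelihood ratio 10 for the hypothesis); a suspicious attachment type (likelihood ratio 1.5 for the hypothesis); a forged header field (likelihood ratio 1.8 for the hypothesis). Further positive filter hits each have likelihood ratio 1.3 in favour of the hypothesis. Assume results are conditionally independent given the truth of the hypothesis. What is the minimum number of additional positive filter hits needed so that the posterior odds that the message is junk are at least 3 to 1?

Prior odds = 0.011/0.989 = 11/989.
Combined Bayes factor of the evidence already in hand = 10 × 1.5 × 1.8 = 27.
Odds after that evidence = (11/989) × 27 = 297/989.
Target odds = 3.
Need 1.3ⁿ ≥ 3 ÷ (297/989) = 989/99.
1.3⁸ = 815730721/100000000 falls short of 989/99 but 1.3⁹ ≈10.6045 reaches it, so n = 9.

9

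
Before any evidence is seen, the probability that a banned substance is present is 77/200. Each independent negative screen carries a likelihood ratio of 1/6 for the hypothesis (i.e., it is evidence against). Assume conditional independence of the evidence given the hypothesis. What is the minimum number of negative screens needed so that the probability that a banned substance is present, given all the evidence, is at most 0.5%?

Prior odds = 0.385/0.615 = 77/123.
Likelihood ratio per negative screen = 1/6.
Target posterior odds = 0.005/0.995 = 1/199.
Need (77/123) × (1/6)ⁿ ≤ 1/199, i.e. (1/6)ⁿ ≤ 123/15323.
(1/6)² = 1/36 is still above 123/15323 but (1/6)³ = 1/216 is at or below it, so n = 3.

3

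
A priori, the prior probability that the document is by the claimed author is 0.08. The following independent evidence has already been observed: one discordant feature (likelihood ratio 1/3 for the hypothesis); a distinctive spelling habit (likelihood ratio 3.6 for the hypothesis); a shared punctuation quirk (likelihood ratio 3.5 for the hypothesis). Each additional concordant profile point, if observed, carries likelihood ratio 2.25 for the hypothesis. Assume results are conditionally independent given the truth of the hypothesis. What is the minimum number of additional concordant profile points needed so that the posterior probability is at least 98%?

Prior odds = 0.08/0.92 = 2/23.
Combined Bayes factor of the evidence already in hand = (1/3) × 3.6 × 3.5 = 4.2.
Odds after that evidence = (2/23) × 4.2 = 42/115.
Target odds = 0.98/0.02 = 49.
Need 2.25ⁿ ≥ 49 ÷ (42/115) = 805/6.
2.25⁶ = 531441/4096 falls short of 805/6 but 2.25⁷ = 4782969/16384 reaches it, so n = 7.

7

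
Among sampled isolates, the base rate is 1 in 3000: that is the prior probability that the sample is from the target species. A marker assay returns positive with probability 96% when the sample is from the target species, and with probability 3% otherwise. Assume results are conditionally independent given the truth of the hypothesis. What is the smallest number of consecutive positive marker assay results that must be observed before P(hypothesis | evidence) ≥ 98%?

Prior odds: (1/3000) ÷ (2999/3000) = 1/2999.
Likelihood ratio of a positive result = 0.96/0.03 = 32.
Target posterior odds = 0.98/0.02 = 49.
Need (1/2999) × 32ⁿ ≥ 49, i.e. 32ⁿ ≥ 146951.
32³ = 32768 falls short of 146951 but 32⁴ = 1048576 reaches it, so n = 4.

4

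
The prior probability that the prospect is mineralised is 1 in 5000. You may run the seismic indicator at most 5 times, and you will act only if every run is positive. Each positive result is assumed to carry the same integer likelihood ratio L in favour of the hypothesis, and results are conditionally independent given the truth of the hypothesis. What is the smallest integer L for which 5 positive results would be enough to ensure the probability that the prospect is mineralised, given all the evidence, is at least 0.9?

Prior odds = 0.0002/0.9998 = 1/4999.
Target odds = 0.9/0.1 = 9.
Need L⁵ ≥ 9 ÷ (1/4999) = 44991.
8⁵ = 32768 < 44991 ≤ 59049 = 9⁵, so L = 9.

9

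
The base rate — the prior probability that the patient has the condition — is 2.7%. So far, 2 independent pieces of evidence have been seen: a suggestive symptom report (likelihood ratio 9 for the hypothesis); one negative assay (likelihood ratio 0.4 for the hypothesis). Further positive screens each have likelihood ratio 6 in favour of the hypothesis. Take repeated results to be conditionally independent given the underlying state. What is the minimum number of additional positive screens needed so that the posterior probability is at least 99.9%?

6

Prior odds = 0.027/0.973 = 27/973.
Combined Bayes factor of the evidence already in hand = 9 × 0.4 = 3.6.
Odds after that evidence = (27/973) × 3.6 = 486/4865.
Target odds = 0.999/0.001 = 999.
Need 6ⁿ ≥ 999 ÷ (486/4865) = 180005/18.
6⁵ = 7776 falls short of 180005/18 but 6⁶ = 46656 reaches it, so n = 6.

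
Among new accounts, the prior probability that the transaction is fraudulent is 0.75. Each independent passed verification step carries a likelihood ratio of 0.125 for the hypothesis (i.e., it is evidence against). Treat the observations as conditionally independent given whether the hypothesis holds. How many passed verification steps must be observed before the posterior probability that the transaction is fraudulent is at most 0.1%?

4

Prior odds = 0.75/0.25 = 3.
Likelihood ratio per passed verification step = 0.125.
Target posterior odds = 0.001/0.999 = 1/999.
Need 3 × 0.125ⁿ ≤ 1/999, i.e. 0.125ⁿ ≤ 1/2997.
0.125³ = 0.001953125 is still above 1/2997 but 0.125⁴ = 1/4096 is at or below it, so n = 4.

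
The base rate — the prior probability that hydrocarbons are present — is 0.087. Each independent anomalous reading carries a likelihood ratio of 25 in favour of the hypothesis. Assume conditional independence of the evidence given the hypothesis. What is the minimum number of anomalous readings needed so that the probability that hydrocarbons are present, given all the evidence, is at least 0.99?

3

Prior odds: 0.087 ÷ 0.913 = 87/913.
Likelihood ratio per anomalous reading = 25.
Target odds: 0.99 ÷ 0.01 = 99.
Require 25ⁿ ≥ 99 ÷ (87/913) = 30129/29.
25² = 625 falls short of 30129/29 but 25³ = 15625 reaches it, so n = 3.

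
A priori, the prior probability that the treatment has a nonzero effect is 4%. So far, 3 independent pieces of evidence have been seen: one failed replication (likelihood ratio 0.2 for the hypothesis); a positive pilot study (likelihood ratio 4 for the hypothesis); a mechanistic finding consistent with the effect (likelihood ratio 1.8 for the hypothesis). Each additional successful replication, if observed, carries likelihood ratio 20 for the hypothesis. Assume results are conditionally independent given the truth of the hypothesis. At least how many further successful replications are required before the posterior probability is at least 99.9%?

4

Prior odds = 0.04/0.96 = 1/24.
Combined Bayes factor of the evidence already in hand = 0.2 × 4 × 1.8 = 1.44.
Odds after that evidence = (1/24) × 1.44 = 0.06.
Target odds = 0.999/0.001 = 999.
Need 20ⁿ ≥ 999 ÷ 0.06 = 16650.
20³ = 8000 falls short of 16650 but 20⁴ = 160000 reaches it, so n = 4.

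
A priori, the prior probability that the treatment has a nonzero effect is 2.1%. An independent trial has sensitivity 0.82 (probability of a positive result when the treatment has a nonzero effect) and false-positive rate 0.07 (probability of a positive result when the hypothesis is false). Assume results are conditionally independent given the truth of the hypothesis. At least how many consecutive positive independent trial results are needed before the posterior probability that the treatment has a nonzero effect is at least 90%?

3

Prior odds = 0.021/0.979 = 21/979.
Likelihood ratio of a positive result = 0.82/0.07 = 82/7.
Target odds: 0.9 ÷ 0.1 = 9.
Require (82/7)ⁿ ≥ 9 ÷ (21/979) = 2937/7.
(82/7)² = 6724/49 falls short of 2937/7 but (82/7)³ = 551368/343 reaches it, so n = 3.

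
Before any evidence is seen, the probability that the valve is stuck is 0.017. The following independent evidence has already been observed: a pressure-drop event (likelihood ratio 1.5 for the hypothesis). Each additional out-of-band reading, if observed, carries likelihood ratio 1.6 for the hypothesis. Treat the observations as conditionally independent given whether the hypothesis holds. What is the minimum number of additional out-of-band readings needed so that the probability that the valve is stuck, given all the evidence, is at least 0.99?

18

Prior odds = 0.017/0.983 = 17/983.
Bayes factor of the evidence already in hand = 1.5.
Odds after that evidence = (17/983) × 1.5 = 51/1966.
Target odds = 0.99/0.01 = 99.
Need 1.6ⁿ ≥ 99 ÷ (51/1966) = 64878/17.
1.6¹⁷ ≈2951.48 falls short of 64878/17 but 1.6¹⁸ ≈4722.37 reaches it, so n = 18.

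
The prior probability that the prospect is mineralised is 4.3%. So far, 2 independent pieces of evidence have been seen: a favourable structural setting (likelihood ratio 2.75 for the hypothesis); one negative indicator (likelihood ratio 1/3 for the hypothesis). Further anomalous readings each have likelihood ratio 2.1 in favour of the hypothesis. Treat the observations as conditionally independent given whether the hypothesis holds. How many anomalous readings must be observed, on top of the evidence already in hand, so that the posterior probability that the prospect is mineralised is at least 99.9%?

Prior odds = 0.043/0.957 = 43/957.
Combined Bayes factor of the evidence already in hand = 2.75 × (1/3) = 11/12.
Odds after that evidence = (43/957) × 11/12 = 43/1044.
Target odds = 0.999/0.001 = 999.
Need 2.1ⁿ ≥ 999 ÷ (43/1044) = 1042956/43.
2.1¹³ ≈15447.2 falls short of 1042956/43 but 2.1¹⁴ ≈32439.2 reaches it, so n = 14.

14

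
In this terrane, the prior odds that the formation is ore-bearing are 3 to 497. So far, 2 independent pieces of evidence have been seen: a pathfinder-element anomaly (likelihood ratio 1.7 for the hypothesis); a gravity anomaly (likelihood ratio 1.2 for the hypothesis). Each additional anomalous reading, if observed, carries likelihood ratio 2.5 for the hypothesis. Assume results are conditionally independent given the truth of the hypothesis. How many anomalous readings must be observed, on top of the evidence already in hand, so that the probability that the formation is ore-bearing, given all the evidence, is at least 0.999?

13

Prior odds = 3/497.
Combined Bayes factor of the evidence already in hand = 1.7 × 1.2 = 2.04.
Odds after that evidence = (3/497) × 2.04 = 153/12425.
Target odds = 0.999/0.001 = 999.
Need 2.5ⁿ ≥ 999 ÷ (153/12425) = 1379175/17.
2.5¹² = 244140625/4096 falls short of 1379175/17 but 2.5¹³ ≈149012 reaches it, so n = 13.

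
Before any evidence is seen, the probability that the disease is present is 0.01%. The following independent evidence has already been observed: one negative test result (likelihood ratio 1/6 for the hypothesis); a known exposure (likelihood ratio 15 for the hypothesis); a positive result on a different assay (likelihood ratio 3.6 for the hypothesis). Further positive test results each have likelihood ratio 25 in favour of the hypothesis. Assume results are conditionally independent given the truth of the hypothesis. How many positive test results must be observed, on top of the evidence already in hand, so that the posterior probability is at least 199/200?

Prior odds = 0.0001/0.9999 = 1/9999.
Combined Bayes factor of the evidence already in hand = (1/6) × 15 × 3.6 = 9.
Odds after that evidence = (1/9999) × 9 = 1/1111.
Target odds = 0.995/0.005 = 199.
Need 25ⁿ ≥ 199 ÷ (1/1111) = 221089.
25³ = 15625 falls short of 221089 but 25⁴ = 390625 reaches it, so n = 4.

4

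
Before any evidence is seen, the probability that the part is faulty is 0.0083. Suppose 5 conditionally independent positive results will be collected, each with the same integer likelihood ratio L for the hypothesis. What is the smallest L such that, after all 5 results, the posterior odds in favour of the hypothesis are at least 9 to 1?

5

Prior odds = 0.0083/0.9917 = 83/9917.
Target odds = 9.
Need L⁵ ≥ 9 ÷ (83/9917) = 89253/83.
4⁵ = 1024 < 89253/83 ≤ 3125 = 5⁵, so L = 5.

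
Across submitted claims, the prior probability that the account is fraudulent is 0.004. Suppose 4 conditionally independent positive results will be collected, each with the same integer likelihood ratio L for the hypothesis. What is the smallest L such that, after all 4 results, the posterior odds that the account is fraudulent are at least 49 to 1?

Prior odds = 0.004/0.996 = 1/249.
Target odds = 49.
Need L⁴ ≥ 49 ÷ (1/249) = 12201.
10⁴ = 10000 < 12201 ≤ 14641 = 11⁴, so L = 11.

11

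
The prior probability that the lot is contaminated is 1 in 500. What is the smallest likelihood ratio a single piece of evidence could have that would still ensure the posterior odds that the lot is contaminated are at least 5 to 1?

Prior odds = 0.002/0.998 = 1/499.
Target odds = 5.
Required Bayes factor = 5 ÷ (1/499) = 2495.

2495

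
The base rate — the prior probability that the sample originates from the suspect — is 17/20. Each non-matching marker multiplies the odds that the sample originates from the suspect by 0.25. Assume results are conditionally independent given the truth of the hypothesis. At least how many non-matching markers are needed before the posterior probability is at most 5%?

4

Prior odds = 0.85/0.15 = 17/3.
Likelihood ratio per non-matching marker = 0.25.
Target odds: 0.05 ÷ 0.95 = 1/19.
Need (17/3) × 0.25ⁿ ≤ 1/19, i.e. 0.25ⁿ ≤ 3/323.
0.25³ = 0.015625 is still above 3/323 but 0.25⁴ = 0.00390625 is at or below it, so n = 4.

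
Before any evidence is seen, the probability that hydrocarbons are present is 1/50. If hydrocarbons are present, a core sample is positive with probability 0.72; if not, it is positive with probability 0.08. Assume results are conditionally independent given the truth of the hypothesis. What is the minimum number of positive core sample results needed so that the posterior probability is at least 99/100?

4

Prior odds: 0.02 ÷ 0.98 = 1/49.
Likelihood ratio of a positive = 0.72/0.08 = 9.
Target posterior odds = 0.99/0.01 = 99.
Require 9ⁿ ≥ 99 ÷ (1/49) = 4851.
9³ = 729 falls short of 4851 but 9⁴ = 6561 reaches it, so n = 4.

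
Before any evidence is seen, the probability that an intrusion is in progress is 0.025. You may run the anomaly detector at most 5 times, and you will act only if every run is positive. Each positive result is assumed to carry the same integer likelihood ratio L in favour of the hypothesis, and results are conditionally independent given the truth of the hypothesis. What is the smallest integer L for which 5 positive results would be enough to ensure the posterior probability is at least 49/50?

Prior odds = 0.025/0.975 = 1/39.
Target odds = 0.98/0.02 = 49.
Need L⁵ ≥ 49 ÷ (1/39) = 1911.
4⁵ = 1024 < 1911 ≤ 3125 = 5⁵, so L = 5.

5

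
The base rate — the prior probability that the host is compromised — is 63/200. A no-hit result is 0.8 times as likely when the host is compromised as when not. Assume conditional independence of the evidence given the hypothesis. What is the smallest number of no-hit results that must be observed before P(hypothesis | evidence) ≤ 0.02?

14

Prior odds: 0.315 ÷ 0.685 = 63/137.
Likelihood ratio per no-hit result = 0.8.
Target odds: 0.02 ÷ 0.98 = 1/49.
Require 0.8ⁿ ≤ 1/49 ÷ (63/137) = 137/3087.
0.8¹³ ≈0.0549756 is still above 137/3087 but 0.8¹⁴ ≈0.0439805 is at or below it, so n = 14.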